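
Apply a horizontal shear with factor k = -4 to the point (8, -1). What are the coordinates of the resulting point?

Shear matrix for horizontal shear with factor k = -4:
[[1, -4], [0, 1]]
Result: (8, -1) → (12, -1)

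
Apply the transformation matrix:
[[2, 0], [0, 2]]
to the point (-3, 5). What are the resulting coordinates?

Matrix multiplication:
[[2, 0], [0, 2]] × [-3, 5]ᵀ
= [(2)(-3) + (0)(5), (0)(-3) + (2)(5)]ᵀ
= [-6, 10]ᵀ
Result: (-6, 10)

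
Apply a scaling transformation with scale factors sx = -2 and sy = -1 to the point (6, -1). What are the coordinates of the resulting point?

Scaling matrix:
[[-2, 0], [0, -1]]
Result: (6 × -2, -1 × -1) = (-12, 1)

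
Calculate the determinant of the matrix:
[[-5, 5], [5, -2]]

For a 2×2 matrix [[a, b], [c, d]], det = ad - bc
det = (-5)(-2) - (5)(5) = 10 - 25 = -15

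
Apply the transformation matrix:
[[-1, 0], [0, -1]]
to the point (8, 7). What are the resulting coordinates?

Matrix multiplication:
[[-1, 0], [0, -1]] × [8, 7]ᵀ
= [(-1)(8) + (0)(7), (0)(8) + (-1)(7)]ᵀ
= [-8, -7]ᵀ
Result: (-8, -7)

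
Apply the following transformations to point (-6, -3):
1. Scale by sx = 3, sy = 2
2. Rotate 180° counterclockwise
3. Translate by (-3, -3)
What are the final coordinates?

Step 1: Scale → (-18, -6)
Step 2: Rotate 180° → (18, 6)
Step 3: Translate → (15, 3)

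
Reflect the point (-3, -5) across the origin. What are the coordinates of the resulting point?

Reflection across origin: (-3, -5) → (3, 5)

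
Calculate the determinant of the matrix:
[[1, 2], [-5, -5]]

For a 2×2 matrix [[a, b], [c, d]], det = ad - bc
det = (1)(-5) - (2)(-5) = -5 - -10 = 5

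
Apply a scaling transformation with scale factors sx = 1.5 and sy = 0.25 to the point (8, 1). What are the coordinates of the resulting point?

Scaling matrix:
[[1.50, 0], [0, 0.25]]
Result: (8 × 1.5, 1 × 0.25) = (12, 0.25)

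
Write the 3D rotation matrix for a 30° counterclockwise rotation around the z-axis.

Rotation matrix for counterclockwise 30° around z-axis:
cos(30°) = √3/2, sin(30°) = 1/2
Result: [[√3/2, -1/2, 0], [1/2, √3/2, 0], [0, 0, 1]]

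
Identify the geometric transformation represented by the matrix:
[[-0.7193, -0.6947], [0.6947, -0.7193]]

This matrix represents: rotation by 136° counterclockwise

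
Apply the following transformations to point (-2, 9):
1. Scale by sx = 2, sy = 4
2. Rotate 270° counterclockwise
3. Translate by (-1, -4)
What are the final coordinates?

Step 1: Scale → (-4, 36)
Step 2: Rotate 270° → (36, 4)
Step 3: Translate → (35, 0)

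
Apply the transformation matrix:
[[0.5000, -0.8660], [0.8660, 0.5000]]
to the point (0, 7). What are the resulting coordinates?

Matrix multiplication:
[[0.5000, -0.8660], [0.8660, 0.5000]] × [0, 7]ᵀ
= [(0.5000)(0) + (-0.8660)(7), (0.8660)(0) + (0.5000)(7)]ᵀ
= [-6.0620, 3.5000]ᵀ
Result: (-6.0620, 3.5000)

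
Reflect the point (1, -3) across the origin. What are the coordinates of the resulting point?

Reflection across origin: (1, -3) → (-1, 3)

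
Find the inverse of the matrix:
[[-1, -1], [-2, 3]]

For [[a,b],[c,d]], inverse = (1/det)·[[d,-b],[-c,a]]
det = (-1)(3) - (-1)(-2) = -3 - 2 = -5
Inverse = (1/-5)·[[3, 1], [2, -1]]
= [[-3/5, -1/5], [-2/5, 1/5]]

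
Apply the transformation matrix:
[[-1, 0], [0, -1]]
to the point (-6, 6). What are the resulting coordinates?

Matrix multiplication:
[[-1, 0], [0, -1]] × [-6, 6]ᵀ
= [(-1)(-6) + (0)(6), (0)(-6) + (-1)(6)]ᵀ
= [6, -6]ᵀ
Result: (6, -6)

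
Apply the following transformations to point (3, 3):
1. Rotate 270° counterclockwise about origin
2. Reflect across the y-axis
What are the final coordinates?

Step 1: Rotate 270° → (3, -3)
Step 2: Reflect across y-axis → (-3, -3)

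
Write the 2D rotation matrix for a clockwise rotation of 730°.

Rotation matrix formula: [[cos θ, -sin θ], [sin θ, cos θ]]
A clockwise rotation by 730° is equivalent to a counterclockwise rotation by -730°.
For θ = -730°:
cos(-730°) = 0.9848
sin(-730°) = -0.1736
Result: [[0.9848, 0.1736], [-0.1736, 0.9848]]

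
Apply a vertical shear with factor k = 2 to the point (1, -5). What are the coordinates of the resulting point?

Shear matrix for vertical shear with factor k = 2:
[[1, 0], [2, 1]]
Result: (1, -5) → (1, -3)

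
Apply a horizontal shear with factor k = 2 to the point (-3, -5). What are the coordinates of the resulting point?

Shear matrix for horizontal shear with factor k = 2:
[[1, 2], [0, 1]]
Result: (-3, -5) → (-13, -5)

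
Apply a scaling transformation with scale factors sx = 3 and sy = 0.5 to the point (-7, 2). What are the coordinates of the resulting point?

Scaling matrix:
[[3, 0], [0, 0.50]]
Result: (-7 × 3, 2 × 0.5) = (-21, 1)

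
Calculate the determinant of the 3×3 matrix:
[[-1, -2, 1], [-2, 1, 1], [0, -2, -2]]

Expansion along first row:
det = -1·det([[1,1],[-2,-2]]) - -2·det([[-2,1],[0,-2]]) + 1·det([[-2,1],[0,-2]])
    = -1·(1·-2 - 1·-2) - -2·(-2·-2 - 1·0) + 1·(-2·-2 - 1·0)
    = -1·0 - -2·4 + 1·4
    = 0 + 8 + 4 = 12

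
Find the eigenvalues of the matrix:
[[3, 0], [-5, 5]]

Characteristic equation: det(A - λI) = 0
λ² - (trace)λ + (det) = 0
trace = 3 + 5 = 8, det = (3)(5) - (0)(-5) = 15
λ² - (8)λ + (15) = 0
λ = (8 ± √((8)² - 4·(15))) / 2 = (8 ± √4) / 2
Solving: λ = 3, 5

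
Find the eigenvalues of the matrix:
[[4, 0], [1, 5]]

Characteristic equation: det(A - λI) = 0
λ² - (trace)λ + (det) = 0
trace = 4 + 5 = 9, det = (4)(5) - (0)(1) = 20
λ² - (9)λ + (20) = 0
λ = (9 ± √((9)² - 4·(20))) / 2 = (9 ± √1) / 2
Solving: λ = 4, 5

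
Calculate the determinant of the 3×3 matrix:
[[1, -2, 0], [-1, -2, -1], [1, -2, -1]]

Expansion along first row:
det = 1·det([[-2,-1],[-2,-1]]) - -2·det([[-1,-1],[1,-1]]) + 0·det([[-1,-2],[1,-2]])
    = 1·(-2·-1 - -1·-2) - -2·(-1·-1 - -1·1) + 0·(-1·-2 - -2·1)
    = 1·0 - -2·2 + 0·4
    = 0 + 4 + 0 = 4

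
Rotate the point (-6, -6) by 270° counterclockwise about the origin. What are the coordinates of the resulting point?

Rotation matrix for 270°: [[cos 270°, -sin 270°], [sin 270°, cos 270°]] = [[0, 1], [-1, 0]]
[[0, 1], [-1, 0]] × [-6, -6]ᵀ = [-6, 6]ᵀ
Result: (-6, 6)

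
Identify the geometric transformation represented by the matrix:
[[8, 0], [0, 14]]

This matrix represents: non-uniform scaling by sx = 8, sy = 14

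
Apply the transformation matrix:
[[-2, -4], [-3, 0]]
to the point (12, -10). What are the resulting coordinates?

Matrix multiplication:
[[-2, -4], [-3, 0]] × [12, -10]ᵀ
= [(-2)(12) + (-4)(-10), (-3)(12) + (0)(-10)]ᵀ
= [16, -36]ᵀ
Result: (16, -36)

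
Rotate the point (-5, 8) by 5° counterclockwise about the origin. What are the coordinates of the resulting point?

Rotation matrix for 5°: [[cos 5°, -sin 5°], [sin 5°, cos 5°]] ≈ [[0.996195, -0.087156], [0.087156, 0.996195]]
[[0.996195, -0.087156], [0.087156, 0.996195]] × [-5, 8]ᵀ ≈ [-5.6782, 7.5338]ᵀ
Result: (-5.6782, 7.5338)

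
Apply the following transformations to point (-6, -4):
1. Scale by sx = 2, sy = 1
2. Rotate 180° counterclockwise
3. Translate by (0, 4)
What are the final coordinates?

Step 1: Scale → (-12, -4)
Step 2: Rotate 180° → (12, 4)
Step 3: Translate → (12, 8)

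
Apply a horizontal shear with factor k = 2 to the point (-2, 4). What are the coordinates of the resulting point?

Shear matrix for horizontal shear with factor k = 2:
[[1, 2], [0, 1]]
Result: (-2, 4) → (6, 4)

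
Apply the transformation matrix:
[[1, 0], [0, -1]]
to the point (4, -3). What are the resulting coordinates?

Matrix multiplication:
[[1, 0], [0, -1]] × [4, -3]ᵀ
= [(1)(4) + (0)(-3), (0)(4) + (-1)(-3)]ᵀ
= [4, 3]ᵀ
Result: (4, 3)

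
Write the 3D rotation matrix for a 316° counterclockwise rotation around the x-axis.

Rotation matrix for counterclockwise 316° around x-axis:
cos(316°) = 0.7193, sin(316°) = -0.6947
Result: [[1, 0, 0], [0, 0.7193, 0.6947], [0, -0.6947, 0.7193]]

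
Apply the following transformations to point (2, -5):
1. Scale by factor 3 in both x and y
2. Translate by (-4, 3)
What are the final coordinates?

Step 1: Scale (2, -5) by 3 → (6, -15)
Step 2: Translate by (-4, 3) → (2, -12)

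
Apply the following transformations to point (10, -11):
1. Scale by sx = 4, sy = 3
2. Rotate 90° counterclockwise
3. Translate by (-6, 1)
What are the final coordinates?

Step 1: Scale → (40, -33)
Step 2: Rotate 90° → (33, 40)
Step 3: Translate → (27, 41)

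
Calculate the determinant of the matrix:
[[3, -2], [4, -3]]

For a 2×2 matrix [[a, b], [c, d]], det = ad - bc
det = (3)(-3) - (-2)(4) = -9 - -8 = -1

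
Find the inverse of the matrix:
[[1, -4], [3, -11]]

For [[a,b],[c,d]], inverse = (1/det)·[[d,-b],[-c,a]]
det = (1)(-11) - (-4)(3) = -11 - -12 = 1
Inverse = [[-11, 4], [-3, 1]]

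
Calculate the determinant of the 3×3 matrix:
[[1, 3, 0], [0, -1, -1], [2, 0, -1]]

Expansion along first row:
det = 1·det([[-1,-1],[0,-1]]) - 3·det([[0,-1],[2,-1]]) + 0·det([[0,-1],[2,0]])
    = 1·(-1·-1 - -1·0) - 3·(0·-1 - -1·2) + 0·(0·0 - -1·2)
    = 1·1 - 3·2 + 0·2
    = 1 + -6 + 0 = -5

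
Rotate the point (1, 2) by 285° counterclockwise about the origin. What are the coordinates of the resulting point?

Rotation matrix for 285°: [[cos 285°, -sin 285°], [sin 285°, cos 285°]] ≈ [[0.258819, 0.965926], [-0.965926, 0.258819]]
[[0.258819, 0.965926], [-0.965926, 0.258819]] × [1, 2]ᵀ ≈ [2.1907, -0.4483]ᵀ
Result: (2.1907, -0.4483)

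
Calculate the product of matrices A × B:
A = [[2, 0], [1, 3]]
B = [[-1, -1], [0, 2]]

Matrix multiplication:
C[0][0] = 2×-1 + 0×0 = -2
C[0][1] = 2×-1 + 0×2 = -2
C[1][0] = 1×-1 + 3×0 = -1
C[1][1] = 1×-1 + 3×2 = 5
Result: [[-2, -2], [-1, 5]]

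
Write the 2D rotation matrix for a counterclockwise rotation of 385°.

Rotation matrix formula: [[cos θ, -sin θ], [sin θ, cos θ]]
For θ = 385°:
cos(385°) = 0.9063
sin(385°) = 0.4226
Result: [[0.9063, -0.4226], [0.4226, 0.9063]]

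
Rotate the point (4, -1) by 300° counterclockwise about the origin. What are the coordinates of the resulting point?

Rotation matrix for 300°: [[cos 300°, -sin 300°], [sin 300°, cos 300°]] ≈ [[0.500000, 0.866025], [-0.866025, 0.500000]]
[[0.500000, 0.866025], [-0.866025, 0.500000]] × [4, -1]ᵀ ≈ [1.1340, -3.9641]ᵀ
Result: (1.1340, -3.9641)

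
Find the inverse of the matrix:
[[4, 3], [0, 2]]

For [[a,b],[c,d]], inverse = (1/det)·[[d,-b],[-c,a]]
det = (4)(2) - (3)(0) = 8 - 0 = 8
Inverse = (1/8)·[[2, -3], [0, 4]]
= [[1/4, -3/8], [0, 1/2]]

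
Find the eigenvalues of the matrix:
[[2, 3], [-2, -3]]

Characteristic equation: det(A - λI) = 0
λ² - (trace)λ + (det) = 0
trace = 2 + -3 = -1, det = (2)(-3) - (3)(-2) = 0
λ² - (-1)λ + (0) = 0
λ = (-1 ± √((-1)² - 4·(0))) / 2 = (-1 ± √1) / 2
Solving: λ = -1, 0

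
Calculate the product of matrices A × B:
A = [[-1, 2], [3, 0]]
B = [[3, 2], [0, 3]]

Matrix multiplication:
C[0][0] = -1×3 + 2×0 = -3
C[0][1] = -1×2 + 2×3 = 4
C[1][0] = 3×3 + 0×0 = 9
C[1][1] = 3×2 + 0×3 = 6
Result: [[-3, 4], [9, 6]]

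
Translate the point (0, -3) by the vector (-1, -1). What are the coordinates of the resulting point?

Translation by (-1, -1) (homogeneous matrix [[1, 0, -1], [0, 1, -1], [0, 0, 1]]):
x' = 0 + -1 = -1
y' = -3 + -1 = -4
Result: (-1, -4)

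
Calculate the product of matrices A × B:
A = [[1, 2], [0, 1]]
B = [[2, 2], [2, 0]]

Matrix multiplication:
C[0][0] = 1×2 + 2×2 = 6
C[0][1] = 1×2 + 2×0 = 2
C[1][0] = 0×2 + 1×2 = 2
C[1][1] = 0×2 + 1×0 = 0
Result: [[6, 2], [2, 0]]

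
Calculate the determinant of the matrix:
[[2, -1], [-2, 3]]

For a 2×2 matrix [[a, b], [c, d]], det = ad - bc
det = (2)(3) - (-1)(-2) = 6 - 2 = 4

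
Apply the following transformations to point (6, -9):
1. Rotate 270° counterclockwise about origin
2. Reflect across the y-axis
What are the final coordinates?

Step 1: Rotate 270° → (-9, -6)
Step 2: Reflect across y-axis → (9, -6)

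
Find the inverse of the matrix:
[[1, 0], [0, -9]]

For [[a,b],[c,d]], inverse = (1/det)·[[d,-b],[-c,a]]
det = (1)(-9) - (0)(0) = -9 - 0 = -9
Inverse = (1/-9)·[[-9, 0], [0, 1]]
= [[1, 0], [0, -1/9]]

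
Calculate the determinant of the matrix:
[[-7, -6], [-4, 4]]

For a 2×2 matrix [[a, b], [c, d]], det = ad - bc
det = (-7)(4) - (-6)(-4) = -28 - 24 = -52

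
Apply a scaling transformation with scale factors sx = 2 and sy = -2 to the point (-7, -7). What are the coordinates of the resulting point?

Scaling matrix:
[[2, 0], [0, -2]]
Result: (-7 × 2, -7 × -2) = (-14, 14)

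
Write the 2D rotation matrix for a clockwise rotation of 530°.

Rotation matrix formula: [[cos θ, -sin θ], [sin θ, cos θ]]
A clockwise rotation by 530° is equivalent to a counterclockwise rotation by -530°.
For θ = -530°:
cos(-530°) = -0.9848
sin(-530°) = -0.1736
Result: [[-0.9848, 0.1736], [-0.1736, -0.9848]]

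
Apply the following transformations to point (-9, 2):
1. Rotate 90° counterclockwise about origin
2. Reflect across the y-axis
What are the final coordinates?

Step 1: Rotate 90° → (-2, -9)
Step 2: Reflect across y-axis → (2, -9)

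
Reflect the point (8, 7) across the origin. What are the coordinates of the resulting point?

Reflection across origin: (8, 7) → (-8, -7)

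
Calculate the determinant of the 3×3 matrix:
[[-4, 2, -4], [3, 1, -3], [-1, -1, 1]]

Expansion along first row:
det = -4·det([[1,-3],[-1,1]]) - 2·det([[3,-3],[-1,1]]) + -4·det([[3,1],[-1,-1]])
    = -4·(1·1 - -3·-1) - 2·(3·1 - -3·-1) + -4·(3·-1 - 1·-1)
    = -4·-2 - 2·0 + -4·-2
    = 8 + 0 + 8 = 16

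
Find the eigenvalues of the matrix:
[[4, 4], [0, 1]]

Characteristic equation: det(A - λI) = 0
λ² - (trace)λ + (det) = 0
trace = 4 + 1 = 5, det = (4)(1) - (4)(0) = 4
λ² - (5)λ + (4) = 0
λ = (5 ± √((5)² - 4·(4))) / 2 = (5 ± √9) / 2
Solving: λ = 1, 4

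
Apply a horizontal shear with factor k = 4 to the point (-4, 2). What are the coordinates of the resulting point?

Shear matrix for horizontal shear with factor k = 4:
[[1, 4], [0, 1]]
Result: (-4, 2) → (4, 2)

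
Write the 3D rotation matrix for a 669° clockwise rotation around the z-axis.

Rotation matrix for clockwise 669° around z-axis:
A clockwise rotation by 669° is a counterclockwise rotation by -669°.
cos(-669°) = 0.6293, sin(-669°) = 0.7771
Result: [[0.6293, -0.7771, 0], [0.7771, 0.6293, 0], [0, 0, 1]]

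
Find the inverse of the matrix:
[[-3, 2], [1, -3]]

For [[a,b],[c,d]], inverse = (1/det)·[[d,-b],[-c,a]]
det = (-3)(-3) - (2)(1) = 9 - 2 = 7
Inverse = (1/7)·[[-3, -2], [-1, -3]]
= [[-3/7, -2/7], [-1/7, -3/7]]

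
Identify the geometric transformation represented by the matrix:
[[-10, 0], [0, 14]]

This matrix represents: non-uniform scaling by sx = -10, sy = 14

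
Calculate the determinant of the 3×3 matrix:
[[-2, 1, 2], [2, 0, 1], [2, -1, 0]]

Expansion along first row:
det = -2·det([[0,1],[-1,0]]) - 1·det([[2,1],[2,0]]) + 2·det([[2,0],[2,-1]])
    = -2·(0·0 - 1·-1) - 1·(2·0 - 1·2) + 2·(2·-1 - 0·2)
    = -2·1 - 1·-2 + 2·-2
    = -2 + 2 + -4 = -4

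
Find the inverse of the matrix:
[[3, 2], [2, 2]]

For [[a,b],[c,d]], inverse = (1/det)·[[d,-b],[-c,a]]
det = (3)(2) - (2)(2) = 6 - 4 = 2
Inverse = (1/2)·[[2, -2], [-2, 3]]
= [[1, -1], [-1, 3/2]]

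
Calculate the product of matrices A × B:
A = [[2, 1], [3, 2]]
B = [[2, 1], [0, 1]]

Matrix multiplication:
C[0][0] = 2×2 + 1×0 = 4
C[0][1] = 2×1 + 1×1 = 3
C[1][0] = 3×2 + 2×0 = 6
C[1][1] = 3×1 + 2×1 = 5
Result: [[4, 3], [6, 5]]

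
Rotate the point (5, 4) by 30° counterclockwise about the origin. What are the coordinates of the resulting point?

Rotation matrix for 30°: [[cos 30°, -sin 30°], [sin 30°, cos 30°]] ≈ [[0.866025, -0.500000], [0.500000, 0.866025]]
[[0.866025, -0.500000], [0.500000, 0.866025]] × [5, 4]ᵀ ≈ [2.3301, 5.9641]ᵀ
Result: (2.3301, 5.9641)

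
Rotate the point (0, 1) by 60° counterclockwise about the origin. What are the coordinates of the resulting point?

Rotation matrix for 60°: [[cos 60°, -sin 60°], [sin 60°, cos 60°]] ≈ [[0.500000, -0.866025], [0.866025, 0.500000]]
[[0.500000, -0.866025], [0.866025, 0.500000]] × [0, 1]ᵀ ≈ [-0.8660, 0.5000]ᵀ
Result: (-0.8660, 0.5000)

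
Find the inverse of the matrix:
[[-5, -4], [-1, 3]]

For [[a,b],[c,d]], inverse = (1/det)·[[d,-b],[-c,a]]
det = (-5)(3) - (-4)(-1) = -15 - 4 = -19
Inverse = (1/-19)·[[3, 4], [1, -5]]
= [[-3/19, -4/19], [-1/19, 5/19]]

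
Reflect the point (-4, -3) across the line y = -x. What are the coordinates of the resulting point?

Reflection across line y = -x: (-4, -3) → (3, 4)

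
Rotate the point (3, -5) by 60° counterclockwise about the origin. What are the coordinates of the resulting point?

Rotation matrix for 60°: [[cos 60°, -sin 60°], [sin 60°, cos 60°]] ≈ [[0.500000, -0.866025], [0.866025, 0.500000]]
[[0.500000, -0.866025], [0.866025, 0.500000]] × [3, -5]ᵀ ≈ [5.8301, 0.0981]ᵀ
Result: (5.8301, 0.0981)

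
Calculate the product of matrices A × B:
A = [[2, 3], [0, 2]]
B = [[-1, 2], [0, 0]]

Matrix multiplication:
C[0][0] = 2×-1 + 3×0 = -2
C[0][1] = 2×2 + 3×0 = 4
C[1][0] = 0×-1 + 2×0 = 0
C[1][1] = 0×2 + 2×0 = 0
Result: [[-2, 4], [0, 0]]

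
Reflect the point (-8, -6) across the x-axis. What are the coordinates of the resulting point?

Reflection across x-axis: (-8, -6) → (-8, 6)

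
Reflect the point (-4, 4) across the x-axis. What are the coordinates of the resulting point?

Reflection across x-axis: (-4, 4) → (-4, -4)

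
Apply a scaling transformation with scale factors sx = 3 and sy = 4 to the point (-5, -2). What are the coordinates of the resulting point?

Scaling matrix:
[[3, 0], [0, 4]]
Result: (-5 × 3, -2 × 4) = (-15, -8)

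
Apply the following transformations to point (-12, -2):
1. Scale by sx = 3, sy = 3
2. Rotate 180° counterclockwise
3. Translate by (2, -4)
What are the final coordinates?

Step 1: Scale → (-36, -6)
Step 2: Rotate 180° → (36, 6)
Step 3: Translate → (38, 2)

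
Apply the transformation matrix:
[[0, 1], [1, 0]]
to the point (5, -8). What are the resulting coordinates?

Matrix multiplication:
[[0, 1], [1, 0]] × [5, -8]ᵀ
= [(0)(5) + (1)(-8), (1)(5) + (0)(-8)]ᵀ
= [-8, 5]ᵀ
Result: (-8, 5)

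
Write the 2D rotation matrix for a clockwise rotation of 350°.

Rotation matrix formula: [[cos θ, -sin θ], [sin θ, cos θ]]
A clockwise rotation by 350° is equivalent to a counterclockwise rotation by -350°.
For θ = -350°:
cos(-350°) = 0.9848
sin(-350°) = 0.1736
Result: [[0.9848, -0.1736], [0.1736, 0.9848]]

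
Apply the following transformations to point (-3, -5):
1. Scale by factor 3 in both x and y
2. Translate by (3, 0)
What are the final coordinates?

Step 1: Scale (-3, -5) by 3 → (-9, -15)
Step 2: Translate by (3, 0) → (-6, -15)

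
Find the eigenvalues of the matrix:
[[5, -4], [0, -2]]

Characteristic equation: det(A - λI) = 0
λ² - (trace)λ + (det) = 0
trace = 5 + -2 = 3, det = (5)(-2) - (-4)(0) = -10
λ² - (3)λ + (-10) = 0
λ = (3 ± √((3)² - 4·(-10))) / 2 = (3 ± √49) / 2
Solving: λ = -2, 5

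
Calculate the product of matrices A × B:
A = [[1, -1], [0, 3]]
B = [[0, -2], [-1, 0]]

Matrix multiplication:
C[0][0] = 1×0 + -1×-1 = 1
C[0][1] = 1×-2 + -1×0 = -2
C[1][0] = 0×0 + 3×-1 = -3
C[1][1] = 0×-2 + 3×0 = 0
Result: [[1, -2], [-3, 0]]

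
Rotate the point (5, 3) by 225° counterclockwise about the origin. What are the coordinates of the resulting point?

Rotation matrix for 225°: [[cos 225°, -sin 225°], [sin 225°, cos 225°]] ≈ [[-0.707107, 0.707107], [-0.707107, -0.707107]]
[[-0.707107, 0.707107], [-0.707107, -0.707107]] × [5, 3]ᵀ ≈ [-1.4142, -5.6569]ᵀ
Result: (-1.4142, -5.6569)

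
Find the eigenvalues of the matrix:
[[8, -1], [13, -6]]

Characteristic equation: det(A - λI) = 0
λ² - (trace)λ + (det) = 0
trace = 8 + -6 = 2, det = (8)(-6) - (-1)(13) = -35
λ² - (2)λ + (-35) = 0
λ = (2 ± √((2)² - 4·(-35))) / 2 = (2 ± √144) / 2
Solving: λ = -5, 7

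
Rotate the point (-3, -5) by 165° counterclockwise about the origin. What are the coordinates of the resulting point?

Rotation matrix for 165°: [[cos 165°, -sin 165°], [sin 165°, cos 165°]] ≈ [[-0.965926, -0.258819], [0.258819, -0.965926]]
[[-0.965926, -0.258819], [0.258819, -0.965926]] × [-3, -5]ᵀ ≈ [4.1919, 4.0532]ᵀ
Result: (4.1919, 4.0532)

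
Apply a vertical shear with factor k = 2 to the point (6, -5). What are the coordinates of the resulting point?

Shear matrix for vertical shear with factor k = 2:
[[1, 0], [2, 1]]
Result: (6, -5) → (6, 7)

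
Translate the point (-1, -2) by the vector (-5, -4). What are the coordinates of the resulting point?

Translation by (-5, -4) (homogeneous matrix [[1, 0, -5], [0, 1, -4], [0, 0, 1]]):
x' = -1 + -5 = -6
y' = -2 + -4 = -6
Result: (-6, -6)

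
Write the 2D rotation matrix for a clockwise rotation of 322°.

Rotation matrix formula: [[cos θ, -sin θ], [sin θ, cos θ]]
A clockwise rotation by 322° is equivalent to a counterclockwise rotation by -322°.
For θ = -322°:
cos(-322°) = 0.7880
sin(-322°) = 0.6157
Result: [[0.7880, -0.6157], [0.6157, 0.7880]]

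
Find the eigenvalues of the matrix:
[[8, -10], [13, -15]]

Characteristic equation: det(A - λI) = 0
λ² - (trace)λ + (det) = 0
trace = 8 + -15 = -7, det = (8)(-15) - (-10)(13) = 10
λ² - (-7)λ + (10) = 0
λ = (-7 ± √((-7)² - 4·(10))) / 2 = (-7 ± √9) / 2
Solving: λ = -5, -2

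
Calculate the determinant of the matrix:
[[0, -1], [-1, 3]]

For a 2×2 matrix [[a, b], [c, d]], det = ad - bc
det = (0)(3) - (-1)(-1) = 0 - 1 = -1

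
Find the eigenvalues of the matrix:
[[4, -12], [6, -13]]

Characteristic equation: det(A - λI) = 0
λ² - (trace)λ + (det) = 0
trace = 4 + -13 = -9, det = (4)(-13) - (-12)(6) = 20
λ² - (-9)λ + (20) = 0
λ = (-9 ± √((-9)² - 4·(20))) / 2 = (-9 ± √1) / 2
Solving: λ = -5, -4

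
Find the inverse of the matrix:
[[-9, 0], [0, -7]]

For [[a,b],[c,d]], inverse = (1/det)·[[d,-b],[-c,a]]
det = (-9)(-7) - (0)(0) = 63 - 0 = 63
Inverse = (1/63)·[[-7, 0], [0, -9]]
= [[-1/9, 0], [0, -1/7]]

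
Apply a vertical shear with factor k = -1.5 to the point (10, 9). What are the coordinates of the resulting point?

Shear matrix for vertical shear with factor k = -1.5:
[[1, 0], [-1.50, 1]]
Result: (10, 9) → (10, -6)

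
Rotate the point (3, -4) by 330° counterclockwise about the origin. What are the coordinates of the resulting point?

Rotation matrix for 330°: [[cos 330°, -sin 330°], [sin 330°, cos 330°]] ≈ [[0.866025, 0.500000], [-0.500000, 0.866025]]
[[0.866025, 0.500000], [-0.500000, 0.866025]] × [3, -4]ᵀ ≈ [0.5981, -4.9641]ᵀ
Result: (0.5981, -4.9641)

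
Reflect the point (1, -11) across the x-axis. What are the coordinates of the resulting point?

Reflection across x-axis: (1, -11) → (1, 11)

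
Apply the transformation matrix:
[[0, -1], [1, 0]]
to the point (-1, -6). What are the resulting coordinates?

Matrix multiplication:
[[0, -1], [1, 0]] × [-1, -6]ᵀ
= [(0)(-1) + (-1)(-6), (1)(-1) + (0)(-6)]ᵀ
= [6, -1]ᵀ
Result: (6, -1)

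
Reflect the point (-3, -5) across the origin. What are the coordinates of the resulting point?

Reflection across origin: (-3, -5) → (3, 5)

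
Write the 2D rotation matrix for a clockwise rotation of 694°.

Rotation matrix formula: [[cos θ, -sin θ], [sin θ, cos θ]]
A clockwise rotation by 694° is equivalent to a counterclockwise rotation by -694°.
For θ = -694°:
cos(-694°) = 0.8988
sin(-694°) = 0.4384
Result: [[0.8988, -0.4384], [0.4384, 0.8988]]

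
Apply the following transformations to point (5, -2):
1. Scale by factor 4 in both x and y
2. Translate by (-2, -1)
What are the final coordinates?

Step 1: Scale (5, -2) by 4 → (20, -8)
Step 2: Translate by (-2, -1) → (18, -9)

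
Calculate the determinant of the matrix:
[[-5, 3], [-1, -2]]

For a 2×2 matrix [[a, b], [c, d]], det = ad - bc
det = (-5)(-2) - (3)(-1) = 10 - -3 = 13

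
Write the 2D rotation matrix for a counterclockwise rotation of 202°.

Rotation matrix formula: [[cos θ, -sin θ], [sin θ, cos θ]]
For θ = 202°:
cos(202°) = -0.9272
sin(202°) = -0.3746
Result: [[-0.9272, 0.3746], [-0.3746, -0.9272]]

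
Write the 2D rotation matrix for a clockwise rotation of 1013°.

Rotation matrix formula: [[cos θ, -sin θ], [sin θ, cos θ]]
A clockwise rotation by 1013° is equivalent to a counterclockwise rotation by -1013°.
For θ = -1013°:
cos(-1013°) = 0.3907
sin(-1013°) = 0.9205
Result: [[0.3907, -0.9205], [0.9205, 0.3907]]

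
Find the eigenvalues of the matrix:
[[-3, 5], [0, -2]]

Characteristic equation: det(A - λI) = 0
λ² - (trace)λ + (det) = 0
trace = -3 + -2 = -5, det = (-3)(-2) - (5)(0) = 6
λ² - (-5)λ + (6) = 0
λ = (-5 ± √((-5)² - 4·(6))) / 2 = (-5 ± √1) / 2
Solving: λ = -3, -2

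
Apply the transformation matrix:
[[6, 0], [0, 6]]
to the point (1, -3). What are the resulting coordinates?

Matrix multiplication:
[[6, 0], [0, 6]] × [1, -3]ᵀ
= [(6)(1) + (0)(-3), (0)(1) + (6)(-3)]ᵀ
= [6, -18]ᵀ
Result: (6, -18)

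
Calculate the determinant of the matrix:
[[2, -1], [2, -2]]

For a 2×2 matrix [[a, b], [c, d]], det = ad - bc
det = (2)(-2) - (-1)(2) = -4 - -2 = -2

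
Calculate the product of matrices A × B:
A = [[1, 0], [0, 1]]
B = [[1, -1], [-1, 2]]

Matrix multiplication:
C[0][0] = 1×1 + 0×-1 = 1
C[0][1] = 1×-1 + 0×2 = -1
C[1][0] = 0×1 + 1×-1 = -1
C[1][1] = 0×-1 + 1×2 = 2
Result: [[1, -1], [-1, 2]]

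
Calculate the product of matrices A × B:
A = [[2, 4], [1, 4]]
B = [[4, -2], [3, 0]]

Matrix multiplication:
C[0][0] = 2×4 + 4×3 = 20
C[0][1] = 2×-2 + 4×0 = -4
C[1][0] = 1×4 + 4×3 = 16
C[1][1] = 1×-2 + 4×0 = -2
Result: [[20, -4], [16, -2]]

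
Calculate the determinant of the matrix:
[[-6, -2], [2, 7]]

For a 2×2 matrix [[a, b], [c, d]], det = ad - bc
det = (-6)(7) - (-2)(2) = -42 - -4 = -38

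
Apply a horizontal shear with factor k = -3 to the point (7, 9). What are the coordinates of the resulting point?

Shear matrix for horizontal shear with factor k = -3:
[[1, -3], [0, 1]]
Result: (7, 9) → (-20, 9)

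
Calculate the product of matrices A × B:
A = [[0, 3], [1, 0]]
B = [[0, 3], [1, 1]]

Matrix multiplication:
C[0][0] = 0×0 + 3×1 = 3
C[0][1] = 0×3 + 3×1 = 3
C[1][0] = 1×0 + 0×1 = 0
C[1][1] = 1×3 + 0×1 = 3
Result: [[3, 3], [0, 3]]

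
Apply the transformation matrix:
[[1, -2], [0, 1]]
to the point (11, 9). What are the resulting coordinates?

Matrix multiplication:
[[1, -2], [0, 1]] × [11, 9]ᵀ
= [(1)(11) + (-2)(9), (0)(11) + (1)(9)]ᵀ
= [-7, 9]ᵀ
Result: (-7, 9)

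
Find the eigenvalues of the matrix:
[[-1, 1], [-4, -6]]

Characteristic equation: det(A - λI) = 0
λ² - (trace)λ + (det) = 0
trace = -1 + -6 = -7, det = (-1)(-6) - (1)(-4) = 10
λ² - (-7)λ + (10) = 0
λ = (-7 ± √((-7)² - 4·(10))) / 2 = (-7 ± √9) / 2
Solving: λ = -5, -2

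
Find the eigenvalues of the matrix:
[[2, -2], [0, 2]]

Characteristic equation: det(A - λI) = 0
λ² - (trace)λ + (det) = 0
trace = 2 + 2 = 4, det = (2)(2) - (-2)(0) = 4
λ² - (4)λ + (4) = 0
λ = (4 ± √((4)² - 4·(4))) / 2 = (4 ± √0) / 2
Solving: λ = 2, 2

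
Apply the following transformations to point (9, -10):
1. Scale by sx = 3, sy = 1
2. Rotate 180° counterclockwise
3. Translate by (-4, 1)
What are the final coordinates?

Step 1: Scale → (27, -10)
Step 2: Rotate 180° → (-27, 10)
Step 3: Translate → (-31, 11)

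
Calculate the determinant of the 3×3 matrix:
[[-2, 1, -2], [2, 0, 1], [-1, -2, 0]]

Expansion along first row:
det = -2·det([[0,1],[-2,0]]) - 1·det([[2,1],[-1,0]]) + -2·det([[2,0],[-1,-2]])
    = -2·(0·0 - 1·-2) - 1·(2·0 - 1·-1) + -2·(2·-2 - 0·-1)
    = -2·2 - 1·1 + -2·-4
    = -4 + -1 + 8 = 3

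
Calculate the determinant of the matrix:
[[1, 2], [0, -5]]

For a 2×2 matrix [[a, b], [c, d]], det = ad - bc
det = (1)(-5) - (2)(0) = -5 - 0 = -5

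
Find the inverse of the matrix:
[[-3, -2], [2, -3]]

For [[a,b],[c,d]], inverse = (1/det)·[[d,-b],[-c,a]]
det = (-3)(-3) - (-2)(2) = 9 - -4 = 13
Inverse = (1/13)·[[-3, 2], [-2, -3]]
= [[-3/13, 2/13], [-2/13, -3/13]]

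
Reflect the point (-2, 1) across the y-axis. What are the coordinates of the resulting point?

Reflection across y-axis: (-2, 1) → (2, 1)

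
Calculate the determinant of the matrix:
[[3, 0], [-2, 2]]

For a 2×2 matrix [[a, b], [c, d]], det = ad - bc
det = (3)(2) - (0)(-2) = 6 - 0 = 6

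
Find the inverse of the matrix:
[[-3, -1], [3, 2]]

For [[a,b],[c,d]], inverse = (1/det)·[[d,-b],[-c,a]]
det = (-3)(2) - (-1)(3) = -6 - -3 = -3
Inverse = (1/-3)·[[2, 1], [-3, -3]]
= [[-2/3, -1/3], [1, 1]]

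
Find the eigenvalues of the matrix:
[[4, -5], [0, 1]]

Characteristic equation: det(A - λI) = 0
λ² - (trace)λ + (det) = 0
trace = 4 + 1 = 5, det = (4)(1) - (-5)(0) = 4
λ² - (5)λ + (4) = 0
λ = (5 ± √((5)² - 4·(4))) / 2 = (5 ± √9) / 2
Solving: λ = 1, 4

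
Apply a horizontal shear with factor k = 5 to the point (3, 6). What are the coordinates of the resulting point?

Shear matrix for horizontal shear with factor k = 5:
[[1, 5], [0, 1]]
Result: (3, 6) → (33, 6)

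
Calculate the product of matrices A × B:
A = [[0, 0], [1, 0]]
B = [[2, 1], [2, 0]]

Matrix multiplication:
C[0][0] = 0×2 + 0×2 = 0
C[0][1] = 0×1 + 0×0 = 0
C[1][0] = 1×2 + 0×2 = 2
C[1][1] = 1×1 + 0×0 = 1
Result: [[0, 0], [2, 1]]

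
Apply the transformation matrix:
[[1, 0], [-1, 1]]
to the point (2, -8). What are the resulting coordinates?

Matrix multiplication:
[[1, 0], [-1, 1]] × [2, -8]ᵀ
= [(1)(2) + (0)(-8), (-1)(2) + (1)(-8)]ᵀ
= [2, -10]ᵀ
Result: (2, -10)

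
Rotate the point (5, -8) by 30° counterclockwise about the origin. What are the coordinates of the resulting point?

Rotation matrix for 30°: [[cos 30°, -sin 30°], [sin 30°, cos 30°]] ≈ [[0.866025, -0.500000], [0.500000, 0.866025]]
[[0.866025, -0.500000], [0.500000, 0.866025]] × [5, -8]ᵀ ≈ [8.3301, -4.4282]ᵀ
Result: (8.3301, -4.4282)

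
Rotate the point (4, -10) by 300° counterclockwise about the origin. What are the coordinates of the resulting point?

Rotation matrix for 300°: [[cos 300°, -sin 300°], [sin 300°, cos 300°]] ≈ [[0.500000, 0.866025], [-0.866025, 0.500000]]
[[0.500000, 0.866025], [-0.866025, 0.500000]] × [4, -10]ᵀ ≈ [-6.6603, -8.4641]ᵀ
Result: (-6.6603, -8.4641)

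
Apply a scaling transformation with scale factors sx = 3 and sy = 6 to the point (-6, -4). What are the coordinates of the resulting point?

Scaling matrix:
[[3, 0], [0, 6]]
Result: (-6 × 3, -4 × 6) = (-18, -24)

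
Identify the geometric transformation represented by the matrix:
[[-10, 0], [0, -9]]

This matrix represents: non-uniform scaling by sx = -10, sy = -9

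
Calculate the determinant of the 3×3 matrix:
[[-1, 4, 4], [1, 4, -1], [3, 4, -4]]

Expansion along first row:
det = -1·det([[4,-1],[4,-4]]) - 4·det([[1,-1],[3,-4]]) + 4·det([[1,4],[3,4]])
    = -1·(4·-4 - -1·4) - 4·(1·-4 - -1·3) + 4·(1·4 - 4·3)
    = -1·-12 - 4·-1 + 4·-8
    = 12 + 4 + -32 = -16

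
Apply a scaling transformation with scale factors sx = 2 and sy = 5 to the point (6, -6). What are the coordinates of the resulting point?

Scaling matrix:
[[2, 0], [0, 5]]
Result: (6 × 2, -6 × 5) = (12, -30)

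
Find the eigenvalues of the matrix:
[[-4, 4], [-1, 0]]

Characteristic equation: det(A - λI) = 0
λ² - (trace)λ + (det) = 0
trace = -4 + 0 = -4, det = (-4)(0) - (4)(-1) = 4
λ² - (-4)λ + (4) = 0
λ = (-4 ± √((-4)² - 4·(4))) / 2 = (-4 ± √0) / 2
Solving: λ = -2, -2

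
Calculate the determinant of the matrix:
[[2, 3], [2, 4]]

For a 2×2 matrix [[a, b], [c, d]], det = ad - bc
det = (2)(4) - (3)(2) = 8 - 6 = 2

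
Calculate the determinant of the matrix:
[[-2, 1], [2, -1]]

For a 2×2 matrix [[a, b], [c, d]], det = ad - bc
det = (-2)(-1) - (1)(2) = 2 - 2 = 0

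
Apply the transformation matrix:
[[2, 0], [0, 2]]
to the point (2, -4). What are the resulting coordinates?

Matrix multiplication:
[[2, 0], [0, 2]] × [2, -4]ᵀ
= [(2)(2) + (0)(-4), (0)(2) + (2)(-4)]ᵀ
= [4, -8]ᵀ
Result: (4, -8)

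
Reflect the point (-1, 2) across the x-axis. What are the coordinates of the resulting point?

Reflection across x-axis: (-1, 2) → (-1, -2)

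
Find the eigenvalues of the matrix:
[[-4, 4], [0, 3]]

Characteristic equation: det(A - λI) = 0
λ² - (trace)λ + (det) = 0
trace = -4 + 3 = -1, det = (-4)(3) - (4)(0) = -12
λ² - (-1)λ + (-12) = 0
λ = (-1 ± √((-1)² - 4·(-12))) / 2 = (-1 ± √49) / 2
Solving: λ = -4, 3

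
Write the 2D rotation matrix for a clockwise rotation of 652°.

Rotation matrix formula: [[cos θ, -sin θ], [sin θ, cos θ]]
A clockwise rotation by 652° is equivalent to a counterclockwise rotation by -652°.
For θ = -652°:
cos(-652°) = 0.3746
sin(-652°) = 0.9272
Result: [[0.3746, -0.9272], [0.9272, 0.3746]]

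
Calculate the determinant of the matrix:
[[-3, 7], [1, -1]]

For a 2×2 matrix [[a, b], [c, d]], det = ad - bc
det = (-3)(-1) - (7)(1) = 3 - 7 = -4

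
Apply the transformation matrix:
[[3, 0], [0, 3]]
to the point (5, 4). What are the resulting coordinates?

Matrix multiplication:
[[3, 0], [0, 3]] × [5, 4]ᵀ
= [(3)(5) + (0)(4), (0)(5) + (3)(4)]ᵀ
= [15, 12]ᵀ
Result: (15, 12)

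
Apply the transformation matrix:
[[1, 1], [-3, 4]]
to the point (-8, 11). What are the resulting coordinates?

Matrix multiplication:
[[1, 1], [-3, 4]] × [-8, 11]ᵀ
= [(1)(-8) + (1)(11), (-3)(-8) + (4)(11)]ᵀ
= [3, 68]ᵀ
Result: (3, 68)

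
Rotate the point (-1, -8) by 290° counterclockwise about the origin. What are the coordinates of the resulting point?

Rotation matrix for 290°: [[cos 290°, -sin 290°], [sin 290°, cos 290°]] ≈ [[0.342020, 0.939693], [-0.939693, 0.342020]]
[[0.342020, 0.939693], [-0.939693, 0.342020]] × [-1, -8]ᵀ ≈ [-7.8596, -1.7965]ᵀ
Result: (-7.8596, -1.7965)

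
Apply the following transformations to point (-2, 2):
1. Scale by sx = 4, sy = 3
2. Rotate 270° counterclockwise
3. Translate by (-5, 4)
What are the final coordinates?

Step 1: Scale → (-8, 6)
Step 2: Rotate 270° → (6, 8)
Step 3: Translate → (1, 12)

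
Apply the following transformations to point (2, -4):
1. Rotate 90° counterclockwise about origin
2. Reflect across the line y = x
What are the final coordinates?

Step 1: Rotate 90° → (4, 2)
Step 2: Reflect across line y = x → (2, 4)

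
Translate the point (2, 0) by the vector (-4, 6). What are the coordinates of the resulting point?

Translation by (-4, 6) (homogeneous matrix [[1, 0, -4], [0, 1, 6], [0, 0, 1]]):
x' = 2 + -4 = -2
y' = 0 + 6 = 6
Result: (-2, 6)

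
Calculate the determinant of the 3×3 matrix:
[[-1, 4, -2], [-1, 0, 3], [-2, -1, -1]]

Expansion along first row:
det = -1·det([[0,3],[-1,-1]]) - 4·det([[-1,3],[-2,-1]]) + -2·det([[-1,0],[-2,-1]])
    = -1·(0·-1 - 3·-1) - 4·(-1·-1 - 3·-2) + -2·(-1·-1 - 0·-2)
    = -1·3 - 4·7 + -2·1
    = -3 + -28 + -2 = -33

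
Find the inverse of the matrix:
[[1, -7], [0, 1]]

For [[a,b],[c,d]], inverse = (1/det)·[[d,-b],[-c,a]]
det = (1)(1) - (-7)(0) = 1 - 0 = 1
Inverse = [[1, 7], [0, 1]]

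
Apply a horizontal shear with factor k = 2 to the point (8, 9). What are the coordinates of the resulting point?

Shear matrix for horizontal shear with factor k = 2:
[[1, 2], [0, 1]]
Result: (8, 9) → (26, 9)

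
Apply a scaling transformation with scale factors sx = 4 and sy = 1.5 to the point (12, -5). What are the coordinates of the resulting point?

Scaling matrix:
[[4, 0], [0, 1.50]]
Result: (12 × 4, -5 × 1.5) = (48, -7.5)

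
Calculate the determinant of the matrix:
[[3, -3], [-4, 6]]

For a 2×2 matrix [[a, b], [c, d]], det = ad - bc
det = (3)(6) - (-3)(-4) = 18 - 12 = 6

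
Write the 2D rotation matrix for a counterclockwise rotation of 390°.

Rotation matrix formula: [[cos θ, -sin θ], [sin θ, cos θ]]
For θ = 390°:
cos(390°) = √3/2
sin(390°) = 1/2
Result: [[√3/2, -1/2], [1/2, √3/2]]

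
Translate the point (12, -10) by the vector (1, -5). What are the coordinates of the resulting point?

Translation by (1, -5) (homogeneous matrix [[1, 0, 1], [0, 1, -5], [0, 0, 1]]):
x' = 12 + 1 = 13
y' = -10 + -5 = -15
Result: (13, -15)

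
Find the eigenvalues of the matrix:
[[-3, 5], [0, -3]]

Characteristic equation: det(A - λI) = 0
λ² - (trace)λ + (det) = 0
trace = -3 + -3 = -6, det = (-3)(-3) - (5)(0) = 9
λ² - (-6)λ + (9) = 0
λ = (-6 ± √((-6)² - 4·(9))) / 2 = (-6 ± √0) / 2
Solving: λ = -3, -3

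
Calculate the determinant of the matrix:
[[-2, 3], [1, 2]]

For a 2×2 matrix [[a, b], [c, d]], det = ad - bc
det = (-2)(2) - (3)(1) = -4 - 3 = -7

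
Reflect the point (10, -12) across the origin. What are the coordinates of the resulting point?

Reflection across origin: (10, -12) → (-10, 12)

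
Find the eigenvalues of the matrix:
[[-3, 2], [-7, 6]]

Characteristic equation: det(A - λI) = 0
λ² - (trace)λ + (det) = 0
trace = -3 + 6 = 3, det = (-3)(6) - (2)(-7) = -4
λ² - (3)λ + (-4) = 0
λ = (3 ± √((3)² - 4·(-4))) / 2 = (3 ± √25) / 2
Solving: λ = -1, 4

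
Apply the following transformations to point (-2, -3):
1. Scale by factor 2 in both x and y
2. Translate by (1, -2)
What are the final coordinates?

Step 1: Scale (-2, -3) by 2 → (-4, -6)
Step 2: Translate by (1, -2) → (-3, -8)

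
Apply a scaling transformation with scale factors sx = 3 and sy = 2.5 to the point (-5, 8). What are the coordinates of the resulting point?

Scaling matrix:
[[3, 0], [0, 2.50]]
Result: (-5 × 3, 8 × 2.5) = (-15, 20)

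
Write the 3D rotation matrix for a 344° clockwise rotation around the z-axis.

Rotation matrix for clockwise 344° around z-axis:
A clockwise rotation by 344° is a counterclockwise rotation by -344°.
cos(-344°) = 0.9613, sin(-344°) = 0.2756
Result: [[0.9613, -0.2756, 0], [0.2756, 0.9613, 0], [0, 0, 1]]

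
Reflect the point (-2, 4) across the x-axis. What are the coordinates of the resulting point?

Reflection across x-axis: (-2, 4) → (-2, -4)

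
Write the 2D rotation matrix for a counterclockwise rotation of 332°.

Rotation matrix formula: [[cos θ, -sin θ], [sin θ, cos θ]]
For θ = 332°:
cos(332°) = 0.8829
sin(332°) = -0.4695
Result: [[0.8829, 0.4695], [-0.4695, 0.8829]]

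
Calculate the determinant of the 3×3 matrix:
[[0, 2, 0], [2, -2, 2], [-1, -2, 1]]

Expansion along first row:
det = 0·det([[-2,2],[-2,1]]) - 2·det([[2,2],[-1,1]]) + 0·det([[2,-2],[-1,-2]])
    = 0·(-2·1 - 2·-2) - 2·(2·1 - 2·-1) + 0·(2·-2 - -2·-1)
    = 0·2 - 2·4 + 0·-6
    = 0 + -8 + 0 = -8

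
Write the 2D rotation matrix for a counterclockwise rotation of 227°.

Rotation matrix formula: [[cos θ, -sin θ], [sin θ, cos θ]]
For θ = 227°:
cos(227°) = -0.6820
sin(227°) = -0.7314
Result: [[-0.6820, 0.7314], [-0.7314, -0.6820]]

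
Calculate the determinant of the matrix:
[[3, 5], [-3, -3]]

For a 2×2 matrix [[a, b], [c, d]], det = ad - bc
det = (3)(-3) - (5)(-3) = -9 - -15 = 6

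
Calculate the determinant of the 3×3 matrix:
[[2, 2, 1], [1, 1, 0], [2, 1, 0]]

Expansion along first row:
det = 2·det([[1,0],[1,0]]) - 2·det([[1,0],[2,0]]) + 1·det([[1,1],[2,1]])
    = 2·(1·0 - 0·1) - 2·(1·0 - 0·2) + 1·(1·1 - 1·2)
    = 2·0 - 2·0 + 1·-1
    = 0 + 0 + -1 = -1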